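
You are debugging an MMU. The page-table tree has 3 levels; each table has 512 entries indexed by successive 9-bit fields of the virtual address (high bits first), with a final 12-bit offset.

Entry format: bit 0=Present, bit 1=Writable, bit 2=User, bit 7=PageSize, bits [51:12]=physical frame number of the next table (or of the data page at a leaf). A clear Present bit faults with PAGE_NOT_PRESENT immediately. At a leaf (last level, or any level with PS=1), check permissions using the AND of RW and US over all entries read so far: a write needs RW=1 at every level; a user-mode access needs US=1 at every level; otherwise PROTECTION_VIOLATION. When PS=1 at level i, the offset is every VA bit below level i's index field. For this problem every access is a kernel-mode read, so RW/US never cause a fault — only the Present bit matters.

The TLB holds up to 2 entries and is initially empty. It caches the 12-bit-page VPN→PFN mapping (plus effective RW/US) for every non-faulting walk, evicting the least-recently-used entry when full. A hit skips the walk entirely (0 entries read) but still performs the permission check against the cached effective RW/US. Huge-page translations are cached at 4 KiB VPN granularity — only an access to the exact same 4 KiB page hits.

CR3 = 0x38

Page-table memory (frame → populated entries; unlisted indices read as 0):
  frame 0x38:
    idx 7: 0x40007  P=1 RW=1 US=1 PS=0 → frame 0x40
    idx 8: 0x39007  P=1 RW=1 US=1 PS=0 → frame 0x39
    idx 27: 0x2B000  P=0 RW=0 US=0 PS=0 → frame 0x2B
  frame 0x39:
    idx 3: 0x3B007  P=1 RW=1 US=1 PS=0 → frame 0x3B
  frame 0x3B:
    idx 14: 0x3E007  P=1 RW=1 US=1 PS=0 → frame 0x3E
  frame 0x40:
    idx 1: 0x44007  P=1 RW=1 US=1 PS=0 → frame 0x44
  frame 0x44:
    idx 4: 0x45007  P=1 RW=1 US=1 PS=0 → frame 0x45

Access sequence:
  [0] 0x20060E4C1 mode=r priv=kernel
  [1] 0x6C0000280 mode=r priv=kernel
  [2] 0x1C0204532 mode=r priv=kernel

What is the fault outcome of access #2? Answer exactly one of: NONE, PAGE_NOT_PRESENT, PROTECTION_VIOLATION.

Walk each access:
#0 VA=0x20060E4C1 (r,kernel):
  lvl0: tbl 0x38, slot 8 ⇒ 0x39007 (P1/RW1/US1/PS0)
  lvl1: tbl 0x39, slot 3 ⇒ 0x3B007 (P1/RW1/US1/PS0)
  lvl2: tbl 0x3B, slot 14 ⇒ 0x3E007 (P1/RW1/US1/PS0)
  → PA=0x3E4C1  (3 entries read)
#1 VA=0x6C0000280 (r,kernel):
  lvl0: tbl 0x38, slot 27 ⇒ 0x2B000 (P0/RW0/US0/PS0)
  ✗ PAGE_NOT_PRESENT  [1 reads]
#2 VA=0x1C0204532 (r,kernel):
  lvl0: tbl 0x38, slot 7 ⇒ 0x40007 (P1/RW1/US1/PS0)
  lvl1: tbl 0x40, slot 1 ⇒ 0x44007 (P1/RW1/US1/PS0)
  lvl2: tbl 0x44, slot 4 ⇒ 0x45007 (P1/RW1/US1/PS0)
  → PA=0x45532  (3 entries read)

Access #2 fault: NONE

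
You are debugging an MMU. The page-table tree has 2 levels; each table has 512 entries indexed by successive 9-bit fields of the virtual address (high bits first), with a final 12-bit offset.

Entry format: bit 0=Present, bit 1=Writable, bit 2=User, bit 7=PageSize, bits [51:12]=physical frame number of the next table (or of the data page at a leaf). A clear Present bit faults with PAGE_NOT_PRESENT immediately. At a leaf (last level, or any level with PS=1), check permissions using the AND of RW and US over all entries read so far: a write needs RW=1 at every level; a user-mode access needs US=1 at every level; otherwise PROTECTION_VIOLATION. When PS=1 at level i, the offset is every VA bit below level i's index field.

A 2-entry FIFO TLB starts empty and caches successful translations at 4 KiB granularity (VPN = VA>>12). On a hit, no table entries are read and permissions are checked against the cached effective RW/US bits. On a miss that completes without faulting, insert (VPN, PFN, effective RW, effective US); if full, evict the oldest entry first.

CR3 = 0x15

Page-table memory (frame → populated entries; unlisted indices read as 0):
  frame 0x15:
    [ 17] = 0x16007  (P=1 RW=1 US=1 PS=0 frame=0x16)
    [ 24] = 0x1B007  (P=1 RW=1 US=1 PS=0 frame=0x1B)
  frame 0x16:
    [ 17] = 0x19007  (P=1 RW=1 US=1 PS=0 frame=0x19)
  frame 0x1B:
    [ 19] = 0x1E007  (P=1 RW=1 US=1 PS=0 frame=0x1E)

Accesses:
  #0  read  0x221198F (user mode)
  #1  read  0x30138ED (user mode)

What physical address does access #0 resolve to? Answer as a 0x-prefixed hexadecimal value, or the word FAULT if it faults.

Walk each access:
#0 VA=0x221198F (r,user):
  L0 @0x15[17] → 0x16007  P=1,RW=1,US=1,PS=0
  L1 @0x16[17] → 0x19007  P=1,RW=1,US=1,PS=0
  → PA=0x1998F  (2 entries read)
#1 VA=0x30138ED (r,user):
  L0 @0x15[24] → 0x1B007  P=1,RW=1,US=1,PS=0
  L1 @0x1B[19] → 0x1E007  P=1,RW=1,US=1,PS=0
  → PA=0x1E8ED  (2 entries read)

Access #0 PA: 0x1998F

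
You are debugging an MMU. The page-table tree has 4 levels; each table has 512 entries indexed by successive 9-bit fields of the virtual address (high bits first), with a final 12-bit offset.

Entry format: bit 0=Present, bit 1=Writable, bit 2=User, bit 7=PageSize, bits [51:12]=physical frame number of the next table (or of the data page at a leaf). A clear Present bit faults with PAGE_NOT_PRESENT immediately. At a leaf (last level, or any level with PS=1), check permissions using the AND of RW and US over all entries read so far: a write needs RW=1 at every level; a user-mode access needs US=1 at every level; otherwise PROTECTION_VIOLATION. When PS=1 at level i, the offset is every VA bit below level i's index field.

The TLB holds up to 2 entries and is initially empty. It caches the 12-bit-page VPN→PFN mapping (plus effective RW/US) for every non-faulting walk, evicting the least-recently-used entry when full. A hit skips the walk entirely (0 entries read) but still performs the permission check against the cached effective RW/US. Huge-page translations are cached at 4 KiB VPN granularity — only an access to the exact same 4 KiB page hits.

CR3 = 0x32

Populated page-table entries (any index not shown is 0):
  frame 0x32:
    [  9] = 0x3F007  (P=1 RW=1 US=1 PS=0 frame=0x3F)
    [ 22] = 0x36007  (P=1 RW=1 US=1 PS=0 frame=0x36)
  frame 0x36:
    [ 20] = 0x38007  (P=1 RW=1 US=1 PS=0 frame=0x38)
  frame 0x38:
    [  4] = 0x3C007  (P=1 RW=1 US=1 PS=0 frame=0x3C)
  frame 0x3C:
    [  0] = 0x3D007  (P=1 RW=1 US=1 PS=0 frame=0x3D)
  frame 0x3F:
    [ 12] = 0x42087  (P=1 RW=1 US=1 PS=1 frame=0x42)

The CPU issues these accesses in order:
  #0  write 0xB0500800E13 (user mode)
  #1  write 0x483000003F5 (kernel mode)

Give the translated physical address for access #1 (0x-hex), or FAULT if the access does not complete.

Per-access translation:
#0 VA=0xB0500800E13 (w,user):
  lvl0: tbl 0x32, slot 22 ⇒ 0x36007 (P1/RW1/US1/PS0)
  lvl1: tbl 0x36, slot 20 ⇒ 0x38007 (P1/RW1/US1/PS0)
  lvl2: tbl 0x38, slot 4 ⇒ 0x3C007 (P1/RW1/US1/PS0)
  lvl3: tbl 0x3C, slot 0 ⇒ 0x3D007 (P1/RW1/US1/PS0)
  → PA=0x3DE13  (4 entries read)
#1 VA=0x483000003F5 (w,kernel):
  lvl0: tbl 0x32, slot 9 ⇒ 0x3F007 (P1/RW1/US1/PS0)
  lvl1: tbl 0x3F, slot 12 ⇒ 0x42087 (P1/RW1/US1/PS1)
  → PA=0x423F5 (huge @L1)  (2 entries read)

Access #1 PA: 0x423F5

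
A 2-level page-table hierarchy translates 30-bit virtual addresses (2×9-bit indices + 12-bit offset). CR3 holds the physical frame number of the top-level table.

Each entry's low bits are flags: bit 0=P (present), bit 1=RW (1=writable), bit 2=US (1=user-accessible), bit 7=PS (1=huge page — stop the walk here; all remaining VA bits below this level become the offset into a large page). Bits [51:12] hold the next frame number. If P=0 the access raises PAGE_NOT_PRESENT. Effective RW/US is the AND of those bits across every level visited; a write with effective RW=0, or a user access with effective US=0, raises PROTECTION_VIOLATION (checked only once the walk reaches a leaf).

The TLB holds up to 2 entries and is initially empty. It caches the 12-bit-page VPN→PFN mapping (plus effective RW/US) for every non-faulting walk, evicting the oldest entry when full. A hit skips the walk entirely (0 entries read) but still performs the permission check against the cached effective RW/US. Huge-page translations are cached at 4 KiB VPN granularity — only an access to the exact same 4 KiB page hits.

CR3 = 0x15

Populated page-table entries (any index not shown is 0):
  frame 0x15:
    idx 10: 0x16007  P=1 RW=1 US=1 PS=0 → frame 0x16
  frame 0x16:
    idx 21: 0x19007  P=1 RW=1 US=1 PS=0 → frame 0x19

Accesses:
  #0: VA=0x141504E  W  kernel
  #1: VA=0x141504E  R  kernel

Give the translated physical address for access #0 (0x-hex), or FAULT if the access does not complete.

Per-access translation:
#0 VA=0x141504E (w,kernel):
  [0] read 0x15 idx=10: raw=0x16007 flags P=1 W=1 U=1 S=0
  [1] read 0x16 idx=21: raw=0x19007 flags P=1 W=1 U=1 S=0
  ⇒ phys 0x1904E  [2 reads]
#1 VA=0x141504E (r,kernel):
  TLB hit vpn=0x1415 → PA=0x1904E

Access #0 PA: 0x1904E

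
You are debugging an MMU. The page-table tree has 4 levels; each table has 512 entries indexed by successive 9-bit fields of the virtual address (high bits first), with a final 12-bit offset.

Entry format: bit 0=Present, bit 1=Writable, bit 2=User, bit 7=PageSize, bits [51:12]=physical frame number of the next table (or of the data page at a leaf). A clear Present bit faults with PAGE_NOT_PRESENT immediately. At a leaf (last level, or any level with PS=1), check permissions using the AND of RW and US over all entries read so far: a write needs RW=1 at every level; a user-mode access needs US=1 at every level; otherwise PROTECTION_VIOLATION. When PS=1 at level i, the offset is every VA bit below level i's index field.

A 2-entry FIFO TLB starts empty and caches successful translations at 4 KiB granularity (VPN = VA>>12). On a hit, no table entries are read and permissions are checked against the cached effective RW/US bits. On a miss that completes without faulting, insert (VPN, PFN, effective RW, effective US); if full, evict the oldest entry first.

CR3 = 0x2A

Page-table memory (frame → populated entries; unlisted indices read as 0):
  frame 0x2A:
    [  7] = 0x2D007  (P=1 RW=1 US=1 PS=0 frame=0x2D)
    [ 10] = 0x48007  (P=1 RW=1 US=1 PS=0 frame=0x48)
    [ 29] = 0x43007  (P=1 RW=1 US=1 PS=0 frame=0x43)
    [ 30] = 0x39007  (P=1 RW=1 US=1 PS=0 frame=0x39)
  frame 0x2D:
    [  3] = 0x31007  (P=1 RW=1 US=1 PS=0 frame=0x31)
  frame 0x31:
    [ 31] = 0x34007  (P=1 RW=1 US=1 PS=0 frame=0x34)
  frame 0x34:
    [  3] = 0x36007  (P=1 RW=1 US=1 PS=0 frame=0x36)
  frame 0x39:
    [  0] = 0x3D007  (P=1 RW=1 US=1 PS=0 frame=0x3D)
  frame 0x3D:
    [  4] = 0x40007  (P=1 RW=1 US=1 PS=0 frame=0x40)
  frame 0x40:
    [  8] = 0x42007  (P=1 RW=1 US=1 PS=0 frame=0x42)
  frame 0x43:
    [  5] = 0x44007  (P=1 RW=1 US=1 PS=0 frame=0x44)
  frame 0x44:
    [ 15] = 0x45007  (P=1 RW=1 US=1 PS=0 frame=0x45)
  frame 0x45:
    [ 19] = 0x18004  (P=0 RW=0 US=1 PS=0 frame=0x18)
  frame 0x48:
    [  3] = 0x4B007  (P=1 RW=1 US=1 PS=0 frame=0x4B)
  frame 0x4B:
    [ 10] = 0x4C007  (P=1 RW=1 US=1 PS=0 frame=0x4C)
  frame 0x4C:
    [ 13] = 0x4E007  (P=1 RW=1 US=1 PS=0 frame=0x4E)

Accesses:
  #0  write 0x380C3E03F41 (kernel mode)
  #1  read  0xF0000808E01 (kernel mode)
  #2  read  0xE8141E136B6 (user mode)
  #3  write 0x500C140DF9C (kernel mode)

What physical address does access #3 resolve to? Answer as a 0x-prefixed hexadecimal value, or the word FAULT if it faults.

Trace:
#0 VA=0x380C3E03F41 (w,kernel):
  lvl0: tbl 0x2A, slot 7 ⇒ 0x2D007 (P1/RW1/US1/PS0)
  lvl1: tbl 0x2D, slot 3 ⇒ 0x31007 (P1/RW1/US1/PS0)
  lvl2: tbl 0x31, slot 31 ⇒ 0x34007 (P1/RW1/US1/PS0)
  lvl3: tbl 0x34, slot 3 ⇒ 0x36007 (P1/RW1/US1/PS0)
  ⇒ phys 0x36F41  [4 reads]
#1 VA=0xF0000808E01 (r,kernel):
  lvl0: tbl 0x2A, slot 30 ⇒ 0x39007 (P1/RW1/US1/PS0)
  lvl1: tbl 0x39, slot 0 ⇒ 0x3D007 (P1/RW1/US1/PS0)
  lvl2: tbl 0x3D, slot 4 ⇒ 0x40007 (P1/RW1/US1/PS0)
  lvl3: tbl 0x40, slot 8 ⇒ 0x42007 (P1/RW1/US1/PS0)
  ⇒ phys 0x42E01  [4 reads]
#2 VA=0xE8141E136B6 (r,user):
  lvl0: tbl 0x2A, slot 29 ⇒ 0x43007 (P1/RW1/US1/PS0)
  lvl1: tbl 0x43, slot 5 ⇒ 0x44007 (P1/RW1/US1/PS0)
  lvl2: tbl 0x44, slot 15 ⇒ 0x45007 (P1/RW1/US1/PS0)
  lvl3: tbl 0x45, slot 19 ⇒ 0x18004 (P0/RW0/US1/PS0)
  → PAGE_NOT_PRESENT  (4 entries read)
#3 VA=0x500C140DF9C (w,kernel):
  lvl0: tbl 0x2A, slot 10 ⇒ 0x48007 (P1/RW1/US1/PS0)
  lvl1: tbl 0x48, slot 3 ⇒ 0x4B007 (P1/RW1/US1/PS0)
  lvl2: tbl 0x4B, slot 10 ⇒ 0x4C007 (P1/RW1/US1/PS0)
  lvl3: tbl 0x4C, slot 13 ⇒ 0x4E007 (P1/RW1/US1/PS0)
  ⇒ phys 0x4EF9C  [4 reads]

Access #3 PA: 0x4EF9C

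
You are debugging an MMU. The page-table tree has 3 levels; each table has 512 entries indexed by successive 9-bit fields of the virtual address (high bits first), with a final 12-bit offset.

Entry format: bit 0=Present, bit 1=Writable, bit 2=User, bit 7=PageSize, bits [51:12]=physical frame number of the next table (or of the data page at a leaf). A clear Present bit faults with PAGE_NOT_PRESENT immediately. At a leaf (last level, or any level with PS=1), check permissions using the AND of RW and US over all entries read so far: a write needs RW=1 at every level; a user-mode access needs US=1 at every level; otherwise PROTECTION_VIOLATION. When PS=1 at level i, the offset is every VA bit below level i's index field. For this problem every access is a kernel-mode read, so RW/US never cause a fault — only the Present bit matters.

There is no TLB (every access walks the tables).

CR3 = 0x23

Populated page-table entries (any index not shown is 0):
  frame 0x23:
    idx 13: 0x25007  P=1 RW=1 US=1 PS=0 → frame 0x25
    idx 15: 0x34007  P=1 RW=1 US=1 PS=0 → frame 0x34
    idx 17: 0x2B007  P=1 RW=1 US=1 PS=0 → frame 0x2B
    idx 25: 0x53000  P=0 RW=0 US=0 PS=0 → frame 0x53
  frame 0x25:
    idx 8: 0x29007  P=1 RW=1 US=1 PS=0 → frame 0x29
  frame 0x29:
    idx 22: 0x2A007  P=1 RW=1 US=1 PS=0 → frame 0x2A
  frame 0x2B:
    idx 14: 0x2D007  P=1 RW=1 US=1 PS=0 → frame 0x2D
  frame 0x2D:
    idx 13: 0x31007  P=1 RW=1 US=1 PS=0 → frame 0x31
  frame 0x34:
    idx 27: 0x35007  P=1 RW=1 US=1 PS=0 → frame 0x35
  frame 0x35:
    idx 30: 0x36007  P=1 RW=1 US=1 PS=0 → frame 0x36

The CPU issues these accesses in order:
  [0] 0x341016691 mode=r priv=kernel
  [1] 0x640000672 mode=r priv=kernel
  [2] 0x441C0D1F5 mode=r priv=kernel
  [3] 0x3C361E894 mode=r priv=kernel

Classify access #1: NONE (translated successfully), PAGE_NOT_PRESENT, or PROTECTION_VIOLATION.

Per-access translation:
#0 VA=0x341016691 (r,kernel):
  L0: frame=0x23 idx=13 entry=0x25007 [P=1 RW=1 US=1 PS=0]
  L1: frame=0x25 idx=8 entry=0x29007 [P=1 RW=1 US=1 PS=0]
  L2: frame=0x29 idx=22 entry=0x2A007 [P=1 RW=1 US=1 PS=0]
  ✓ 0x2A691  — 3 lookups
#1 VA=0x640000672 (r,kernel):
  L0: frame=0x23 idx=25 entry=0x53000 [P=0 RW=0 US=0 PS=0]
  ⇒ fault: PAGE_NOT_PRESENT  — 1 lookups
#2 VA=0x441C0D1F5 (r,kernel):
  L0: frame=0x23 idx=17 entry=0x2B007 [P=1 RW=1 US=1 PS=0]
  L1: frame=0x2B idx=14 entry=0x2D007 [P=1 RW=1 US=1 PS=0]
  L2: frame=0x2D idx=13 entry=0x31007 [P=1 RW=1 US=1 PS=0]
  ✓ 0x311F5  — 3 lookups
#3 VA=0x3C361E894 (r,kernel):
  L0: frame=0x23 idx=15 entry=0x34007 [P=1 RW=1 US=1 PS=0]
  L1: frame=0x34 idx=27 entry=0x35007 [P=1 RW=1 US=1 PS=0]
  L2: frame=0x35 idx=30 entry=0x36007 [P=1 RW=1 US=1 PS=0]
  ✓ 0x36894  — 3 lookups

Access #1 fault: PAGE_NOT_PRESENT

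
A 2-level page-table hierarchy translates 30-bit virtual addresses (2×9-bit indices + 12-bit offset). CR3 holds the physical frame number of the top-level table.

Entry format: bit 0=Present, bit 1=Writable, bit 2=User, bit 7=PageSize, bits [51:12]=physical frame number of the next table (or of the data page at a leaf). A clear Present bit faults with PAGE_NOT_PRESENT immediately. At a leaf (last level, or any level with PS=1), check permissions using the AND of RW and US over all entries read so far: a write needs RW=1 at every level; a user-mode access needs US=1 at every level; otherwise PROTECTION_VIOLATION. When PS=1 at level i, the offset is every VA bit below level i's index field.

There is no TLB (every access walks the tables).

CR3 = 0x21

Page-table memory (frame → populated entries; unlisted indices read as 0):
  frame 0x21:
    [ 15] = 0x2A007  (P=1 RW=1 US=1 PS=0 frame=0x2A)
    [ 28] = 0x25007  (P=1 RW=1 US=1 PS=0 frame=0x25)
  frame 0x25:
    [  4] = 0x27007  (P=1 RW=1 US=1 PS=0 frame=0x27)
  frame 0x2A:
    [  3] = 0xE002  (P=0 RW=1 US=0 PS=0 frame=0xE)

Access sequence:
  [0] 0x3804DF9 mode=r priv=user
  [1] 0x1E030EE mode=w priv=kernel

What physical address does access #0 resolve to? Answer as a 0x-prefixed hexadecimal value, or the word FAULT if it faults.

Per-access translation:
#0 VA=0x3804DF9 (r,user):
  L0 @0x21[28] → 0x25007  P=1,RW=1,US=1,PS=0
  L1 @0x25[4] → 0x27007  P=1,RW=1,US=1,PS=0
  ⇒ phys 0x27DF9  [2 reads]
#1 VA=0x1E030EE (w,kernel):
  L0 @0x21[15] → 0x2A007  P=1,RW=1,US=1,PS=0
  L1 @0x2A[3] → 0xE002  P=0,RW=1,US=0,PS=0
  ⇒ fault: PAGE_NOT_PRESENT  — 2 lookups

Access #0 PA: 0x27DF9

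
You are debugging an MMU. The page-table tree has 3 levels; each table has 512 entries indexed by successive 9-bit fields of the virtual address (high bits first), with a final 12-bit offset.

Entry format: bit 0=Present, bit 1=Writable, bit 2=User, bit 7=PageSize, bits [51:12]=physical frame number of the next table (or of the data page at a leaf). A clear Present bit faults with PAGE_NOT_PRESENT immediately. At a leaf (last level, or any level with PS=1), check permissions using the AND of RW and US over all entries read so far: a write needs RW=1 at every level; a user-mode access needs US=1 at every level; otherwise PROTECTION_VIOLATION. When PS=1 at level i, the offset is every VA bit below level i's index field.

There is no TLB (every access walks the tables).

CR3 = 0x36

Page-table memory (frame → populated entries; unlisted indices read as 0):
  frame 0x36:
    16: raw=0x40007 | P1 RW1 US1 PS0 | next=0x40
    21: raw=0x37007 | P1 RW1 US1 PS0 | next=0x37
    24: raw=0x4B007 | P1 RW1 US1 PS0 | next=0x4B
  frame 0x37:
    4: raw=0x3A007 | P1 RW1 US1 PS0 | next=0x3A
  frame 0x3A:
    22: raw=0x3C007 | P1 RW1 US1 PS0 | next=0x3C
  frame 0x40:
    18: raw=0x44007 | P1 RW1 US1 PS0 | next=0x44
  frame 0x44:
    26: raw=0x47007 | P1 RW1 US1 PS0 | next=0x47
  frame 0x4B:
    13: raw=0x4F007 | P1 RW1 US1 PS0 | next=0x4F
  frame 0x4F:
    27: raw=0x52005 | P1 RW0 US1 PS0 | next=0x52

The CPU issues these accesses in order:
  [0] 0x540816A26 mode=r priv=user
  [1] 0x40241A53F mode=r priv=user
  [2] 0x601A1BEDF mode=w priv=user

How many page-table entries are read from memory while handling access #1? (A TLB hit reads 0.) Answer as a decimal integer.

Per-access translation:
#0 VA=0x540816A26 (r,user):
  L0 @0x36[21] → 0x37007  P=1,RW=1,US=1,PS=0
  L1 @0x37[4] → 0x3A007  P=1,RW=1,US=1,PS=0
  L2 @0x3A[22] → 0x3C007  P=1,RW=1,US=1,PS=0
  ⇒ phys 0x3CA26  [3 reads]
#1 VA=0x40241A53F (r,user):
  L0 @0x36[16] → 0x40007  P=1,RW=1,US=1,PS=0
  L1 @0x40[18] → 0x44007  P=1,RW=1,US=1,PS=0
  L2 @0x44[26] → 0x47007  P=1,RW=1,US=1,PS=0
  ⇒ phys 0x4753F  [3 reads]
#2 VA=0x601A1BEDF (w,user):
  L0 @0x36[24] → 0x4B007  P=1,RW=1,US=1,PS=0
  L1 @0x4B[13] → 0x4F007  P=1,RW=1,US=1,PS=0
  L2 @0x4F[27] → 0x52005  P=1,RW=0,US=1,PS=0
  ⇒ fault: PROTECTION_VIOLATION  — 3 lookups

Entries read for #1: 3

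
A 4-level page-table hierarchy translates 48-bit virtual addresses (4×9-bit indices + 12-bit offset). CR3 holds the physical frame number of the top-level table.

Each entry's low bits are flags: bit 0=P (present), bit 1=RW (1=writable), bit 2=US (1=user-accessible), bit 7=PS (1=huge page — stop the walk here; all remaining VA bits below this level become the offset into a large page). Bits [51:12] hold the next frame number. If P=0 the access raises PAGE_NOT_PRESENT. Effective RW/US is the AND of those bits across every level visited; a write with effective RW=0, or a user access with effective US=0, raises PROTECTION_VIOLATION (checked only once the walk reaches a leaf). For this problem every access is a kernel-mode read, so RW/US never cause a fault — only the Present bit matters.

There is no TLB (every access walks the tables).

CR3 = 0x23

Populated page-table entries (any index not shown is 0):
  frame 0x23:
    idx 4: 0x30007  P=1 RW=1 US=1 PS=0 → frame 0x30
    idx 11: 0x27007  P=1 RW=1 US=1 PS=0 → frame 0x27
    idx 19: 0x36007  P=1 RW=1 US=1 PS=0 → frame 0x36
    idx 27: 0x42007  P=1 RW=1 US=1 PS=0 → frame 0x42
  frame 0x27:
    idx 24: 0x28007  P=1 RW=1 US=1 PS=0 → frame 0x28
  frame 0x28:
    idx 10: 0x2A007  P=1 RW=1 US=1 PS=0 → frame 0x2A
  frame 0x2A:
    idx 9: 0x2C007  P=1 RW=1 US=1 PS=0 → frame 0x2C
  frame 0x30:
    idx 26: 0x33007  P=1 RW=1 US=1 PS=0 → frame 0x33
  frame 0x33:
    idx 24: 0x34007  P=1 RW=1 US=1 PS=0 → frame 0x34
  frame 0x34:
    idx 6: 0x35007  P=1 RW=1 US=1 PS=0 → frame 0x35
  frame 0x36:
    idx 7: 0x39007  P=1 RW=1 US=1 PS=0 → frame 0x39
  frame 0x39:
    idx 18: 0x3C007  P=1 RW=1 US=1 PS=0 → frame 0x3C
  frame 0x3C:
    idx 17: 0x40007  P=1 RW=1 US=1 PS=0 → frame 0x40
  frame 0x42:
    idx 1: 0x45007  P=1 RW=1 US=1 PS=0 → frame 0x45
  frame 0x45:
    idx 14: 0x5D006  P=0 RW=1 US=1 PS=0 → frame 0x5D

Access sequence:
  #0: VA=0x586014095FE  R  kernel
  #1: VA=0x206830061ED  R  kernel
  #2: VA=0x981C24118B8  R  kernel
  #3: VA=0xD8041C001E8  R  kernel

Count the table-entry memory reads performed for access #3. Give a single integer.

Walk each access:
#0 VA=0x586014095FE (r,kernel):
  L0: frame=0x23 idx=11 entry=0x27007 [P=1 RW=1 US=1 PS=0]
  L1: frame=0x27 idx=24 entry=0x28007 [P=1 RW=1 US=1 PS=0]
  L2: frame=0x28 idx=10 entry=0x2A007 [P=1 RW=1 US=1 PS=0]
  L3: frame=0x2A idx=9 entry=0x2C007 [P=1 RW=1 US=1 PS=0]
  → PA=0x2C5FE  (4 entries read)
#1 VA=0x206830061ED (r,kernel):
  L0: frame=0x23 idx=4 entry=0x30007 [P=1 RW=1 US=1 PS=0]
  L1: frame=0x30 idx=26 entry=0x33007 [P=1 RW=1 US=1 PS=0]
  L2: frame=0x33 idx=24 entry=0x34007 [P=1 RW=1 US=1 PS=0]
  L3: frame=0x34 idx=6 entry=0x35007 [P=1 RW=1 US=1 PS=0]
  → PA=0x351ED  (4 entries read)
#2 VA=0x981C24118B8 (r,kernel):
  L0: frame=0x23 idx=19 entry=0x36007 [P=1 RW=1 US=1 PS=0]
  L1: frame=0x36 idx=7 entry=0x39007 [P=1 RW=1 US=1 PS=0]
  L2: frame=0x39 idx=18 entry=0x3C007 [P=1 RW=1 US=1 PS=0]
  L3: frame=0x3C idx=17 entry=0x40007 [P=1 RW=1 US=1 PS=0]
  → PA=0x408B8  (4 entries read)
#3 VA=0xD8041C001E8 (r,kernel):
  L0: frame=0x23 idx=27 entry=0x42007 [P=1 RW=1 US=1 PS=0]
  L1: frame=0x42 idx=1 entry=0x45007 [P=1 RW=1 US=1 PS=0]
  L2: frame=0x45 idx=14 entry=0x5D006 [P=0 RW=1 US=1 PS=0]
  → PAGE_NOT_PRESENT  (3 entries read)

Entries read for #3: 3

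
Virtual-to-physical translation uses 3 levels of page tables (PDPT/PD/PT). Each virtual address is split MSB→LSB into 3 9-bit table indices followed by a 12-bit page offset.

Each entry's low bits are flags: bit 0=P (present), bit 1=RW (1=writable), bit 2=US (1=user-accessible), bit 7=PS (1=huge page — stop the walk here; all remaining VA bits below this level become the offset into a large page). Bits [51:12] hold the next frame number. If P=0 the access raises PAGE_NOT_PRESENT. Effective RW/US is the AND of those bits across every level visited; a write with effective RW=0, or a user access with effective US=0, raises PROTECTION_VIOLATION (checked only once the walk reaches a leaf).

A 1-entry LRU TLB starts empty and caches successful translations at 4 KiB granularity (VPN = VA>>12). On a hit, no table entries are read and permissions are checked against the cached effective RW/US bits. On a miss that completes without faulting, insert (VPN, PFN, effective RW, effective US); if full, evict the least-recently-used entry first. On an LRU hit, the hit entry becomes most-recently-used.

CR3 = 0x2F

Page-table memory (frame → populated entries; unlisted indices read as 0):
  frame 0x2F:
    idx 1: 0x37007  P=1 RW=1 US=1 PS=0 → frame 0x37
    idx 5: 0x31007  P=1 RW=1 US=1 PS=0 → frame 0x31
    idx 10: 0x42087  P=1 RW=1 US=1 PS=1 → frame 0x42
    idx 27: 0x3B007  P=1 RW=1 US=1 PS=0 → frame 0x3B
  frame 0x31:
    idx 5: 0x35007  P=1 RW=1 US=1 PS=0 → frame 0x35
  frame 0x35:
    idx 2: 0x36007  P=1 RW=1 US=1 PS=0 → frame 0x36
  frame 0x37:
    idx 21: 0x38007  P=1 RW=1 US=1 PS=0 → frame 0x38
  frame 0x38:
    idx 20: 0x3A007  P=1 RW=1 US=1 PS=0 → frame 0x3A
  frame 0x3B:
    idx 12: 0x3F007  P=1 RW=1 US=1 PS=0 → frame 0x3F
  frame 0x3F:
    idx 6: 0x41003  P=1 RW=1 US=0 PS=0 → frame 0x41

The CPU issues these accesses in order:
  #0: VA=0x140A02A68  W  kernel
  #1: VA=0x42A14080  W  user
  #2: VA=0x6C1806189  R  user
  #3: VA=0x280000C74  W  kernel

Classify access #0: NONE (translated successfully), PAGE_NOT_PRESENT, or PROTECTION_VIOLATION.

Trace:
#0 VA=0x140A02A68 (w,kernel):
  lvl0: tbl 0x2F, slot 5 ⇒ 0x31007 (P1/RW1/US1/PS0)
  lvl1: tbl 0x31, slot 5 ⇒ 0x35007 (P1/RW1/US1/PS0)
  lvl2: tbl 0x35, slot 2 ⇒ 0x36007 (P1/RW1/US1/PS0)
  → PA=0x36A68  (3 entries read)
#1 VA=0x42A14080 (w,user):
  lvl0: tbl 0x2F, slot 1 ⇒ 0x37007 (P1/RW1/US1/PS0)
  lvl1: tbl 0x37, slot 21 ⇒ 0x38007 (P1/RW1/US1/PS0)
  lvl2: tbl 0x38, slot 20 ⇒ 0x3A007 (P1/RW1/US1/PS0)
  → PA=0x3A080  (3 entries read)
#2 VA=0x6C1806189 (r,user):
  lvl0: tbl 0x2F, slot 27 ⇒ 0x3B007 (P1/RW1/US1/PS0)
  lvl1: tbl 0x3B, slot 12 ⇒ 0x3F007 (P1/RW1/US1/PS0)
  lvl2: tbl 0x3F, slot 6 ⇒ 0x41003 (P1/RW1/US0/PS0)
  ✗ PROTECTION_VIOLATION  [3 reads]
#3 VA=0x280000C74 (w,kernel):
  lvl0: tbl 0x2F, slot 10 ⇒ 0x42087 (P1/RW1/US1/PS1)
  → PA=0x42C74 (huge @L0)  (1 entries read)

Access #0 fault: NONE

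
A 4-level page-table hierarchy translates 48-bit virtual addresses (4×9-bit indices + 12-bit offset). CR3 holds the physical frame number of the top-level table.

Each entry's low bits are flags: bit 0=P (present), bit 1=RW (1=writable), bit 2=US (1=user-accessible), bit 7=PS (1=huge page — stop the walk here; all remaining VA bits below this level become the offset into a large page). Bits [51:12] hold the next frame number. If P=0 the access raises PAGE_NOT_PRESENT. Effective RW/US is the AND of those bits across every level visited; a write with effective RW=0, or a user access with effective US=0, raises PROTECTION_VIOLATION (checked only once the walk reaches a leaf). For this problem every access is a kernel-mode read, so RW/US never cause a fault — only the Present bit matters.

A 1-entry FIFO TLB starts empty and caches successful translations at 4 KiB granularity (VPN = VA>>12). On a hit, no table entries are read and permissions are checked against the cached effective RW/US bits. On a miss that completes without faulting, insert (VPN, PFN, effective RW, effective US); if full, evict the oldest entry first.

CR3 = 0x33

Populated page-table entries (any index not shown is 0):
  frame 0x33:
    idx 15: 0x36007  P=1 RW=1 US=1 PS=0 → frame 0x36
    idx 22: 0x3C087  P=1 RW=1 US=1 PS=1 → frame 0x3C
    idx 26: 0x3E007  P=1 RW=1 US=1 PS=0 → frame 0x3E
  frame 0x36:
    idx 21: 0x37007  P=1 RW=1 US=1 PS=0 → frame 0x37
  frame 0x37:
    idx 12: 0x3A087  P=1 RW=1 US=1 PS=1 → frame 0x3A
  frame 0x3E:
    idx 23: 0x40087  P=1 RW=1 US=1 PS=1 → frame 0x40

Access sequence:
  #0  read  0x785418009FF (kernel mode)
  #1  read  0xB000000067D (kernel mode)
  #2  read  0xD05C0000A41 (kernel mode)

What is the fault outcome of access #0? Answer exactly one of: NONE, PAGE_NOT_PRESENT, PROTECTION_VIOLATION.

Walk each access:
#0 VA=0x785418009FF (r,kernel):
  [0] read 0x33 idx=15: raw=0x36007 flags P=1 W=1 U=1 S=0
  [1] read 0x36 idx=21: raw=0x37007 flags P=1 W=1 U=1 S=0
  [2] read 0x37 idx=12: raw=0x3A087 flags P=1 W=1 U=1 S=1
  ⇒ phys 0x3A9FF (huge @L2)  [3 reads]
#1 VA=0xB000000067D (r,kernel):
  [0] read 0x33 idx=22: raw=0x3C087 flags P=1 W=1 U=1 S=1
  ⇒ phys 0x3C67D (huge @L0)  [1 reads]
#2 VA=0xD05C0000A41 (r,kernel):
  [0] read 0x33 idx=26: raw=0x3E007 flags P=1 W=1 U=1 S=0
  [1] read 0x3E idx=23: raw=0x40087 flags P=1 W=1 U=1 S=1
  ⇒ phys 0x40A41 (huge @L1)  [2 reads]

Access #0 fault: NONE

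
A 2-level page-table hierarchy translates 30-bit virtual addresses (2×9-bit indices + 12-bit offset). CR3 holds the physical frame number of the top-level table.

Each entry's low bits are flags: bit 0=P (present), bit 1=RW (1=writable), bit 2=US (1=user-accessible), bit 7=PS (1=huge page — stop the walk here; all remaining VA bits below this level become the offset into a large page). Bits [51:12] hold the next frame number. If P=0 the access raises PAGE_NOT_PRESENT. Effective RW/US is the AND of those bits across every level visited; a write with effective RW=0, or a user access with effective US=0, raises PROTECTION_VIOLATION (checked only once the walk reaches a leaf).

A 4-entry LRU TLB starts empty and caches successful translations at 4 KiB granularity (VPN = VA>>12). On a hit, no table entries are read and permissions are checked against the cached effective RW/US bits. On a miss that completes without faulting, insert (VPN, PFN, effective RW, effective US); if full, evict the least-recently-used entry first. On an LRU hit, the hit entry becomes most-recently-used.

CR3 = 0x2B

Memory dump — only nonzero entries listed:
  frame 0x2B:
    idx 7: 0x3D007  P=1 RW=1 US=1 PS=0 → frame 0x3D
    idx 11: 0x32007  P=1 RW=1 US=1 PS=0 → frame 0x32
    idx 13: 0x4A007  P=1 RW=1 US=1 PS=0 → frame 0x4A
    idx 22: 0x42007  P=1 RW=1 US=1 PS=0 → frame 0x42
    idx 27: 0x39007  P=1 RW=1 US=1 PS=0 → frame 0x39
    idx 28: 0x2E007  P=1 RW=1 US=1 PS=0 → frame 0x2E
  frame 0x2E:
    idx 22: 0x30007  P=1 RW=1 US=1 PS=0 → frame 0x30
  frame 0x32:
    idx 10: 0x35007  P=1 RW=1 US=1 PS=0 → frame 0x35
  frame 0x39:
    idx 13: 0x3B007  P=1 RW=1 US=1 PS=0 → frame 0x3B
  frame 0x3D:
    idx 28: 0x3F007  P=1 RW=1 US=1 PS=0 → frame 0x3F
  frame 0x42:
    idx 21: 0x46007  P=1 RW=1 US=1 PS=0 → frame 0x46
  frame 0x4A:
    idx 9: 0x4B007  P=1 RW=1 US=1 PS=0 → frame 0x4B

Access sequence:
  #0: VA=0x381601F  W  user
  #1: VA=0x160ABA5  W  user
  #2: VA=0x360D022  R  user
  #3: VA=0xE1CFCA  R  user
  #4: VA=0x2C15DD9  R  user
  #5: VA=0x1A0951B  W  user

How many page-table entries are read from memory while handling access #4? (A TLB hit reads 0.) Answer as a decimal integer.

Walk each access:
#0 VA=0x381601F (w,user):
  [0] read 0x2B idx=28: raw=0x2E007 flags P=1 W=1 U=1 S=0
  [1] read 0x2E idx=22: raw=0x30007 flags P=1 W=1 U=1 S=0
  → PA=0x3001F  (2 entries read)
#1 VA=0x160ABA5 (w,user):
  [0] read 0x2B idx=11: raw=0x32007 flags P=1 W=1 U=1 S=0
  [1] read 0x32 idx=10: raw=0x35007 flags P=1 W=1 U=1 S=0
  → PA=0x35BA5  (2 entries read)
#2 VA=0x360D022 (r,user):
  [0] read 0x2B idx=27: raw=0x39007 flags P=1 W=1 U=1 S=0
  [1] read 0x39 idx=13: raw=0x3B007 flags P=1 W=1 U=1 S=0
  → PA=0x3B022  (2 entries read)
#3 VA=0xE1CFCA (r,user):
  [0] read 0x2B idx=7: raw=0x3D007 flags P=1 W=1 U=1 S=0
  [1] read 0x3D idx=28: raw=0x3F007 flags P=1 W=1 U=1 S=0
  → PA=0x3FFCA  (2 entries read)
#4 VA=0x2C15DD9 (r,user):
  [0] read 0x2B idx=22: raw=0x42007 flags P=1 W=1 U=1 S=0
  [1] read 0x42 idx=21: raw=0x46007 flags P=1 W=1 U=1 S=0
  → PA=0x46DD9  (2 entries read)
#5 VA=0x1A0951B (w,user):
  [0] read 0x2B idx=13: raw=0x4A007 flags P=1 W=1 U=1 S=0
  [1] read 0x4A idx=9: raw=0x4B007 flags P=1 W=1 U=1 S=0
  → PA=0x4B51B  (2 entries read)

Entries read for #4: 2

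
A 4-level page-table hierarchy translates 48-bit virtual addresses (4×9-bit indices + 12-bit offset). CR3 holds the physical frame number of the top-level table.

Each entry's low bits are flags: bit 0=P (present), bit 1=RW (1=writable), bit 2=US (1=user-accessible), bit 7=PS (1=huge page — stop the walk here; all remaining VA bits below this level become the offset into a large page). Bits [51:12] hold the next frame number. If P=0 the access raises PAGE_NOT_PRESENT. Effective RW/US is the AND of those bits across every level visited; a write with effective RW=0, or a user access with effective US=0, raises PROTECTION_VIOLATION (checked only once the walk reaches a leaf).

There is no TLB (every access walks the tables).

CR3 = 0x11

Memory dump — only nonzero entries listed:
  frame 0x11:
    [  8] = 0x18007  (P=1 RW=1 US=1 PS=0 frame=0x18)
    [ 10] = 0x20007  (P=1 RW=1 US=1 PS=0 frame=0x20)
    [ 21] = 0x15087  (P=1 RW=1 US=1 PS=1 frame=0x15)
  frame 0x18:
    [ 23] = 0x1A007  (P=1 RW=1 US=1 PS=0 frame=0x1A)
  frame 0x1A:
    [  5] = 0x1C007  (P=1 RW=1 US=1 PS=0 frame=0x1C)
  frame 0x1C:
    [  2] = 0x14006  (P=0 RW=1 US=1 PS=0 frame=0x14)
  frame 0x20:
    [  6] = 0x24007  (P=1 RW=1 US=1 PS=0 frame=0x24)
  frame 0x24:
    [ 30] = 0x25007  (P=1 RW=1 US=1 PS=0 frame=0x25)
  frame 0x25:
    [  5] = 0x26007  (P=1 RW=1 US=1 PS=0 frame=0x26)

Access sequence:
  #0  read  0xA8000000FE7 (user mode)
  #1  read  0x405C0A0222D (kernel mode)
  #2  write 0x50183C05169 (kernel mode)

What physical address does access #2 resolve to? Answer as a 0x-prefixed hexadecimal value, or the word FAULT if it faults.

Per-access translation:
#0 VA=0xA8000000FE7 (r,user):
  lvl0: tbl 0x11, slot 21 ⇒ 0x15087 (P1/RW1/US1/PS1)
  → PA=0x15FE7 (huge @L0)  (1 entries read)
#1 VA=0x405C0A0222D (r,kernel):
  lvl0: tbl 0x11, slot 8 ⇒ 0x18007 (P1/RW1/US1/PS0)
  lvl1: tbl 0x18, slot 23 ⇒ 0x1A007 (P1/RW1/US1/PS0)
  lvl2: tbl 0x1A, slot 5 ⇒ 0x1C007 (P1/RW1/US1/PS0)
  lvl3: tbl 0x1C, slot 2 ⇒ 0x14006 (P0/RW1/US1/PS0)
  → PAGE_NOT_PRESENT  (4 entries read)
#2 VA=0x50183C05169 (w,kernel):
  lvl0: tbl 0x11, slot 10 ⇒ 0x20007 (P1/RW1/US1/PS0)
  lvl1: tbl 0x20, slot 6 ⇒ 0x24007 (P1/RW1/US1/PS0)
  lvl2: tbl 0x24, slot 30 ⇒ 0x25007 (P1/RW1/US1/PS0)
  lvl3: tbl 0x25, slot 5 ⇒ 0x26007 (P1/RW1/US1/PS0)
  → PA=0x26169  (4 entries read)

Access #2 PA: 0x26169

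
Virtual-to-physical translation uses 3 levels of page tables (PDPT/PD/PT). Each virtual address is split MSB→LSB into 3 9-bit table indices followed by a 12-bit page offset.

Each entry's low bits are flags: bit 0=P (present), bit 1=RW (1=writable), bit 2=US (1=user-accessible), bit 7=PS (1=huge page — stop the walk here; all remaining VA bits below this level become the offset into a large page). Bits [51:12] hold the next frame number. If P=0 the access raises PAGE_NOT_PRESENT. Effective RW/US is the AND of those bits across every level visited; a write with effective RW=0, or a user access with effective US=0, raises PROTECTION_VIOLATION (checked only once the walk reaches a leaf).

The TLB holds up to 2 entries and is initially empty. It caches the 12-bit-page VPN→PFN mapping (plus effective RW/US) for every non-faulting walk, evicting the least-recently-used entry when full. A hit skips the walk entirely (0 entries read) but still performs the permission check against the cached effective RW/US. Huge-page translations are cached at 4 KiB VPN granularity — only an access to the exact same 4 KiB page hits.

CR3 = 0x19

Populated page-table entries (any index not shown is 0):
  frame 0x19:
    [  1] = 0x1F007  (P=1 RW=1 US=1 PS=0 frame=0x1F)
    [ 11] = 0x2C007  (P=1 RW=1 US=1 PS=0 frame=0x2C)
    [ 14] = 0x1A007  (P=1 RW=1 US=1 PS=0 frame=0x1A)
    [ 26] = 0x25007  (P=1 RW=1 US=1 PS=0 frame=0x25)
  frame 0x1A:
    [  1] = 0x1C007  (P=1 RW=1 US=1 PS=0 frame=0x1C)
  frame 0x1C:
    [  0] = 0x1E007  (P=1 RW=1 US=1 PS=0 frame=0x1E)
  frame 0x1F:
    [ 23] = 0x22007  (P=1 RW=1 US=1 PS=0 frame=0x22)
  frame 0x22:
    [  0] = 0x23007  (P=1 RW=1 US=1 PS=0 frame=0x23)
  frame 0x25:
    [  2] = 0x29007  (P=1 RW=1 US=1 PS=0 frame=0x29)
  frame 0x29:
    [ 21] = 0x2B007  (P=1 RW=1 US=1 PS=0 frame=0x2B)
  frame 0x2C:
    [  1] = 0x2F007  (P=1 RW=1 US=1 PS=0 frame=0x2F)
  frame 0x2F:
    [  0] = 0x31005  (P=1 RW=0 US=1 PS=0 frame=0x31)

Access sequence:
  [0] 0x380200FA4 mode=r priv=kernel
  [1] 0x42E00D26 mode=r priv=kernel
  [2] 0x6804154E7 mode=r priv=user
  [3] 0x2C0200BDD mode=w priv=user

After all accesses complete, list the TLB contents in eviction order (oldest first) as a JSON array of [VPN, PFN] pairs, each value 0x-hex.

Walk each access:
#0 VA=0x380200FA4 (r,kernel):
  L0: frame=0x19 idx=14 entry=0x1A007 [P=1 RW=1 US=1 PS=0]
  L1: frame=0x1A idx=1 entry=0x1C007 [P=1 RW=1 US=1 PS=0]
  L2: frame=0x1C idx=0 entry=0x1E007 [P=1 RW=1 US=1 PS=0]
  → PA=0x1EFA4  (3 entries read)
#1 VA=0x42E00D26 (r,kernel):
  L0: frame=0x19 idx=1 entry=0x1F007 [P=1 RW=1 US=1 PS=0]
  L1: frame=0x1F idx=23 entry=0x22007 [P=1 RW=1 US=1 PS=0]
  L2: frame=0x22 idx=0 entry=0x23007 [P=1 RW=1 US=1 PS=0]
  → PA=0x23D26  (3 entries read)
#2 VA=0x6804154E7 (r,user):
  L0: frame=0x19 idx=26 entry=0x25007 [P=1 RW=1 US=1 PS=0]
  L1: frame=0x25 idx=2 entry=0x29007 [P=1 RW=1 US=1 PS=0]
  L2: frame=0x29 idx=21 entry=0x2B007 [P=1 RW=1 US=1 PS=0]
  → PA=0x2B4E7  (3 entries read)
#3 VA=0x2C0200BDD (w,user):
  L0: frame=0x19 idx=11 entry=0x2C007 [P=1 RW=1 US=1 PS=0]
  L1: frame=0x2C idx=1 entry=0x2F007 [P=1 RW=1 US=1 PS=0]
  L2: frame=0x2F idx=0 entry=0x31005 [P=1 RW=0 US=1 PS=0]
  ⇒ fault: PROTECTION_VIOLATION  — 3 lookups

TLB: [["0x42E00", "0x23"], ["0x680415", "0x2B"]]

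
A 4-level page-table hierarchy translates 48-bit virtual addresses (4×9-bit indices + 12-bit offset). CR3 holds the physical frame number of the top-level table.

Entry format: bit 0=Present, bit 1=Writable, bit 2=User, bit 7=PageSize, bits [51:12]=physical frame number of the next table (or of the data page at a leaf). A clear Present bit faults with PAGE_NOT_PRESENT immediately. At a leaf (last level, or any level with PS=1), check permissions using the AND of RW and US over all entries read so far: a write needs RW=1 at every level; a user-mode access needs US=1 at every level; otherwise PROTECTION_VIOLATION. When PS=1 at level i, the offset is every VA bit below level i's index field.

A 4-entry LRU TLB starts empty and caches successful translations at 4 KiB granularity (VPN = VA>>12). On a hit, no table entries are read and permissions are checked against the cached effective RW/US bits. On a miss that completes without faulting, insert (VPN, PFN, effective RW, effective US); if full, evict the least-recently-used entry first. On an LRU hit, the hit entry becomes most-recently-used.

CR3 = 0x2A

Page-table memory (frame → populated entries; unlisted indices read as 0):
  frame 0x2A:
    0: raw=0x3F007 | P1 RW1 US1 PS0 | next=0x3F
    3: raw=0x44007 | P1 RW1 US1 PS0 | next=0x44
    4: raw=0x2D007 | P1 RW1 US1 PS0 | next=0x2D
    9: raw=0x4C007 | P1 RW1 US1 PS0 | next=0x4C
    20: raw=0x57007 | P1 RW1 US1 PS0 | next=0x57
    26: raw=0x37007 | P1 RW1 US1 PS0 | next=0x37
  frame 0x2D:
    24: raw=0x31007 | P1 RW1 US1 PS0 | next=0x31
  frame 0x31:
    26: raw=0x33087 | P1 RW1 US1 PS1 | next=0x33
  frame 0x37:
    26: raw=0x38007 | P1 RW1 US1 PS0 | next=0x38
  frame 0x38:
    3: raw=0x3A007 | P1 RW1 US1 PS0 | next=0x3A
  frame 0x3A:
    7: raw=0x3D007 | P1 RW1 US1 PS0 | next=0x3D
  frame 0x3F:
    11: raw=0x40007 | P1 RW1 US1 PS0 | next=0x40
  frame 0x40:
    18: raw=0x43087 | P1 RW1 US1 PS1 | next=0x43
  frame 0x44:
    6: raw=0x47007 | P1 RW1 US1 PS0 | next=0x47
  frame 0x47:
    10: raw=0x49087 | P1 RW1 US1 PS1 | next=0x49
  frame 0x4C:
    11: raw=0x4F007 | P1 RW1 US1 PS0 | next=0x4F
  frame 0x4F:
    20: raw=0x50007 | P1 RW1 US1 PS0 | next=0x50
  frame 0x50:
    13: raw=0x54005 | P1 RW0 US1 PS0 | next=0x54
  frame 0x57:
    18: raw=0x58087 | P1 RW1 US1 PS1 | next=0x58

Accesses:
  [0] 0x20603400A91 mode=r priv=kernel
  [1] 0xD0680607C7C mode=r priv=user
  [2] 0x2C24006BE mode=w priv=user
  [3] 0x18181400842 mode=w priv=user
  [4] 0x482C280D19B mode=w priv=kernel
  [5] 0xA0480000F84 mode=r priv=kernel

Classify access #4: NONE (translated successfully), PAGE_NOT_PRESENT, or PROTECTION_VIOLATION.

Trace:
#0 VA=0x20603400A91 (r,kernel):
  L0 @0x2A[4] → 0x2D007  P=1,RW=1,US=1,PS=0
  L1 @0x2D[24] → 0x31007  P=1,RW=1,US=1,PS=0
  L2 @0x31[26] → 0x33087  P=1,RW=1,US=1,PS=1
  → PA=0x33A91 (huge @L2)  (3 entries read)
#1 VA=0xD0680607C7C (r,user):
  L0 @0x2A[26] → 0x37007  P=1,RW=1,US=1,PS=0
  L1 @0x37[26] → 0x38007  P=1,RW=1,US=1,PS=0
  L2 @0x38[3] → 0x3A007  P=1,RW=1,US=1,PS=0
  L3 @0x3A[7] → 0x3D007  P=1,RW=1,US=1,PS=0
  → PA=0x3DC7C  (4 entries read)
#2 VA=0x2C24006BE (w,user):
  L0 @0x2A[0] → 0x3F007  P=1,RW=1,US=1,PS=0
  L1 @0x3F[11] → 0x40007  P=1,RW=1,US=1,PS=0
  L2 @0x40[18] → 0x43087  P=1,RW=1,US=1,PS=1
  → PA=0x436BE (huge @L2)  (3 entries read)
#3 VA=0x18181400842 (w,user):
  L0 @0x2A[3] → 0x44007  P=1,RW=1,US=1,PS=0
  L1 @0x44[6] → 0x47007  P=1,RW=1,US=1,PS=0
  L2 @0x47[10] → 0x49087  P=1,RW=1,US=1,PS=1
  → PA=0x49842 (huge @L2)  (3 entries read)
#4 VA=0x482C280D19B (w,kernel):
  L0 @0x2A[9] → 0x4C007  P=1,RW=1,US=1,PS=0
  L1 @0x4C[11] → 0x4F007  P=1,RW=1,US=1,PS=0
  L2 @0x4F[20] → 0x50007  P=1,RW=1,US=1,PS=0
  L3 @0x50[13] → 0x54005  P=1,RW=0,US=1,PS=0
  ⇒ fault: PROTECTION_VIOLATION  — 4 lookups
#5 VA=0xA0480000F84 (r,kernel):
  L0 @0x2A[20] → 0x57007  P=1,RW=1,US=1,PS=0
  L1 @0x57[18] → 0x58087  P=1,RW=1,US=1,PS=1
  → PA=0x58F84 (huge @L1)  (2 entries read)

Access #4 fault: PROTECTION_VIOLATION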